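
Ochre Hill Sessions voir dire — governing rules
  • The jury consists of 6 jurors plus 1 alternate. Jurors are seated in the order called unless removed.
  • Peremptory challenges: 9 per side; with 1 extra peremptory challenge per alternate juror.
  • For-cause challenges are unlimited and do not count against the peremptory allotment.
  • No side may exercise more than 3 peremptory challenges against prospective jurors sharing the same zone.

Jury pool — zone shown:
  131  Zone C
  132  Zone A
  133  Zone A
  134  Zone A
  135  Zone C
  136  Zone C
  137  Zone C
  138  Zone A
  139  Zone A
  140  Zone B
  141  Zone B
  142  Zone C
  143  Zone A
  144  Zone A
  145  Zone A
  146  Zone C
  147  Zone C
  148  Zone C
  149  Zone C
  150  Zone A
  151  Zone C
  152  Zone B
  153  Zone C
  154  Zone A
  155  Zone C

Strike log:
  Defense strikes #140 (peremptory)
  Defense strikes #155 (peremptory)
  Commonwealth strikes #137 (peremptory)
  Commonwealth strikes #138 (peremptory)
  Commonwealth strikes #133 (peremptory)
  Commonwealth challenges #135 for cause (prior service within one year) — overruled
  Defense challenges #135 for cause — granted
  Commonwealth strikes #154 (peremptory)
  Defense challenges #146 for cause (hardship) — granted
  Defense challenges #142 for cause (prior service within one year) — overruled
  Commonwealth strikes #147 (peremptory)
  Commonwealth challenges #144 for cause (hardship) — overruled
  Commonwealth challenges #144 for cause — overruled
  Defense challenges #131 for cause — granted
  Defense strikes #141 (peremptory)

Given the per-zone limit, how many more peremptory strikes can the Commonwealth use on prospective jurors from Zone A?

Commonwealth peremptories so far: #137, #138, #133, #154, #147 — 5 of 10 used, 5 left overall.
Against Zone A: #138, #133, #154 — 3 used; per-zone cap 3 leaves 0.
Binding limit: min(5, 0) = 0.

0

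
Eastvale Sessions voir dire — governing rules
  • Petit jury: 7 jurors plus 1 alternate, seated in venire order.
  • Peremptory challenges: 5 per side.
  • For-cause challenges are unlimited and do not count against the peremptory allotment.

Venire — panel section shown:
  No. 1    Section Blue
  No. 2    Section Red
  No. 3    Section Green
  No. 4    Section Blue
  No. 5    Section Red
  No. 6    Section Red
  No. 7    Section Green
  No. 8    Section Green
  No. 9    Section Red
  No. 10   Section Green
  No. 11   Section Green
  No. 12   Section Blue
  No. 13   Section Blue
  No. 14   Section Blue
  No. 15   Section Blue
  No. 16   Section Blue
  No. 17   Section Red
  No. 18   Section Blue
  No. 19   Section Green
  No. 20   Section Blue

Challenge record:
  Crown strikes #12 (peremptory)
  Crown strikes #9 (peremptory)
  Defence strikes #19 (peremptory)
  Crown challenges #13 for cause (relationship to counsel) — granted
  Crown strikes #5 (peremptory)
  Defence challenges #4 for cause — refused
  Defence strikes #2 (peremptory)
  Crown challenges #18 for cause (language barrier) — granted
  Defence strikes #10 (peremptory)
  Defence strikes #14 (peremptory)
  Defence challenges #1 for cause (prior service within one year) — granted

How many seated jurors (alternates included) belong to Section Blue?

Removed: #1, #2, #5, #9, #10, #12, #13, #14, #18, #19.
Seated (8 incl. alternates): #3, #4, #6, #7, #8, #11, #15, #16.
Of those, in Section Blue: #4, #15, #16 → 3.

3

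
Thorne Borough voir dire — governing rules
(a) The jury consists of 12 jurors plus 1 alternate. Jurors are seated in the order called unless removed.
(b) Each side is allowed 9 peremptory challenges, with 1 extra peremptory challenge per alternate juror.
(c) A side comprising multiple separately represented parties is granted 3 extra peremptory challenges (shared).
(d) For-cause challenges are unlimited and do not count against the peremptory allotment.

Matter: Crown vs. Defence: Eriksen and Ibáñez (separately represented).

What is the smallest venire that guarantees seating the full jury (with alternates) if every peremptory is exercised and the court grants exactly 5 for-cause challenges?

Seats to fill: 12 + 1 alternates = 13.
Peremptories — Crown: 9 + 1×1 = 10; Defence: 9 + 1×1 + 3 = 13; total 23.
For-cause removals: 5.
Minimum venire: 13 + 23 + 5 = 41.

41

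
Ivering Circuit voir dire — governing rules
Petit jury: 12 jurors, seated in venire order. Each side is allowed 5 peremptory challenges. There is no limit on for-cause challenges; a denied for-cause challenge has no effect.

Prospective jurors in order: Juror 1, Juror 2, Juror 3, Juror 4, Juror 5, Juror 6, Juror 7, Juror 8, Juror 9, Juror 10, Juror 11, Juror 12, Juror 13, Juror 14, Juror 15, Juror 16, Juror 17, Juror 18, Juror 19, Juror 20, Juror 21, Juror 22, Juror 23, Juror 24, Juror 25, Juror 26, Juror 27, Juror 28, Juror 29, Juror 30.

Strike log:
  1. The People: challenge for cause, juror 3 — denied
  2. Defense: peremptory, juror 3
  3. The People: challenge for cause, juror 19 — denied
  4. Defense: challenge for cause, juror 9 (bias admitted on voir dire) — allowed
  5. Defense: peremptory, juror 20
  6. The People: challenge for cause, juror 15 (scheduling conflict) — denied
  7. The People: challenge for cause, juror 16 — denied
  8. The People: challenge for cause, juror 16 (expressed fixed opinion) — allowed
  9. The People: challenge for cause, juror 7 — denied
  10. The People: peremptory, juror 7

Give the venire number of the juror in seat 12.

15

Removed: #3, #7, #9, #16, #20. (#15, #19 stay — for-cause denied.)
Seating in order: seats 1–12 → #1, #2, #4, #5, #6, #8, #10, #11, #12, #13, #14, #15.
So seat 12 is #15.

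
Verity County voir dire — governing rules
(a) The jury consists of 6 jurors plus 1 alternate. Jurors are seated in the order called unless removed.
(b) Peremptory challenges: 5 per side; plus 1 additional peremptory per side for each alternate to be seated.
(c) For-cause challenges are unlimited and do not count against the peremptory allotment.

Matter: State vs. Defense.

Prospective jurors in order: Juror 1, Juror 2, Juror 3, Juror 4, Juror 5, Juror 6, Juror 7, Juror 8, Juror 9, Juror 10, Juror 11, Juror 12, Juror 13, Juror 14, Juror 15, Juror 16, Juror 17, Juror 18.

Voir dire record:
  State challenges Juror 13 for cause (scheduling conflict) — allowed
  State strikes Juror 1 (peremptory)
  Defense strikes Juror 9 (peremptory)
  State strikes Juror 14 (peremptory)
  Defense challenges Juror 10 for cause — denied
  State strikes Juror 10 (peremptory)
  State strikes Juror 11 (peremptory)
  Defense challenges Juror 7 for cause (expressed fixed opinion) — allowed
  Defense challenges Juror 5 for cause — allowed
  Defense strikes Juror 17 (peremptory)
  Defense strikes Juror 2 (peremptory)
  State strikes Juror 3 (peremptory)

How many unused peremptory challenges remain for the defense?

Defense allotment: 5 base + 1 × 1 alternate = 6.
Defense peremptories used: #9, #17, #2 — 3 (for-cause on #10, #7, #5 don't count).
Remaining: 6 − 3 = 3.

3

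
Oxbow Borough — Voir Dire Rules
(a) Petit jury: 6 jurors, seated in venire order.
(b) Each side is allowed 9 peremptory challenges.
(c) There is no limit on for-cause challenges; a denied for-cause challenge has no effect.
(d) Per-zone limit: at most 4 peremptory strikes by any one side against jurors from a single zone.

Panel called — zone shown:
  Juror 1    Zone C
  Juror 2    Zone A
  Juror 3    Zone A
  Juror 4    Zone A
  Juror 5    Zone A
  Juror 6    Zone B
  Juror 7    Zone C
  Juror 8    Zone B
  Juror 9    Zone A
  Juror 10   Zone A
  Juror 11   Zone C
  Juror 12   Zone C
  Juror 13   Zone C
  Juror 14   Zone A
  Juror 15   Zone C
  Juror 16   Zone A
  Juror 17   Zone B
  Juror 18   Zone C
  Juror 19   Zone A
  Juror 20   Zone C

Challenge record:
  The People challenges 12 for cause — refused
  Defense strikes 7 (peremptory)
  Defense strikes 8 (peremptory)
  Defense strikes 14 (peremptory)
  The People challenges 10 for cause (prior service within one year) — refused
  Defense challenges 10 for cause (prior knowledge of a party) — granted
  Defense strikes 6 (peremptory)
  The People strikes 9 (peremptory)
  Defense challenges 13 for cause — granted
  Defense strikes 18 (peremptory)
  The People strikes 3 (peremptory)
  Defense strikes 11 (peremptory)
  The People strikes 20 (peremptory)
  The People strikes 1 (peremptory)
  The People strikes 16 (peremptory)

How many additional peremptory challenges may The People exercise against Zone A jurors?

1

The People peremptories so far: #9, #3, #20, #1, #16 — 5 of 9 used, 4 left overall.
Against Zone A: #9, #3, #16 — 3 used; per-zone cap 4 leaves 1.
Binding limit: min(4, 1) = 1.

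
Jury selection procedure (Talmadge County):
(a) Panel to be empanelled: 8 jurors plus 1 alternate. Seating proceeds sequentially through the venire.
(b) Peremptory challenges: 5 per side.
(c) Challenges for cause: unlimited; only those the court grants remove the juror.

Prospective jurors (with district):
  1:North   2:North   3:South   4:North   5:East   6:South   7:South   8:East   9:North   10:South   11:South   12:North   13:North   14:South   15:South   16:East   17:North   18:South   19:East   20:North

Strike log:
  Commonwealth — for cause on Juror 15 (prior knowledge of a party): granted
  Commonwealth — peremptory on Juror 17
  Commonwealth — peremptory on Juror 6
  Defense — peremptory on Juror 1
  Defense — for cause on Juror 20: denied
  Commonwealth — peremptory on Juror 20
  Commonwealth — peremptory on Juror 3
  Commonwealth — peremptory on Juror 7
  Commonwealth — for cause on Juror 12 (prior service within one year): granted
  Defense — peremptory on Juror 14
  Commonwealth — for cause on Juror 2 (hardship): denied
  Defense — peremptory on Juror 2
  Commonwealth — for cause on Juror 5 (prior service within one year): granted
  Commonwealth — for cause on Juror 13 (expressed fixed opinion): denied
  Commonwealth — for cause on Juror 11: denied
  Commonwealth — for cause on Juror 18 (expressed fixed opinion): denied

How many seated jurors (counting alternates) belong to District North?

3

Removed: #1, #2, #3, #5, #6, #7, #12, #14, #15, #17, #20.
Seated (9 incl. alternates): #4, #8, #9, #10, #11, #13, #16, #18, #19.
Of those, in District North: #4, #9, #13 → 3.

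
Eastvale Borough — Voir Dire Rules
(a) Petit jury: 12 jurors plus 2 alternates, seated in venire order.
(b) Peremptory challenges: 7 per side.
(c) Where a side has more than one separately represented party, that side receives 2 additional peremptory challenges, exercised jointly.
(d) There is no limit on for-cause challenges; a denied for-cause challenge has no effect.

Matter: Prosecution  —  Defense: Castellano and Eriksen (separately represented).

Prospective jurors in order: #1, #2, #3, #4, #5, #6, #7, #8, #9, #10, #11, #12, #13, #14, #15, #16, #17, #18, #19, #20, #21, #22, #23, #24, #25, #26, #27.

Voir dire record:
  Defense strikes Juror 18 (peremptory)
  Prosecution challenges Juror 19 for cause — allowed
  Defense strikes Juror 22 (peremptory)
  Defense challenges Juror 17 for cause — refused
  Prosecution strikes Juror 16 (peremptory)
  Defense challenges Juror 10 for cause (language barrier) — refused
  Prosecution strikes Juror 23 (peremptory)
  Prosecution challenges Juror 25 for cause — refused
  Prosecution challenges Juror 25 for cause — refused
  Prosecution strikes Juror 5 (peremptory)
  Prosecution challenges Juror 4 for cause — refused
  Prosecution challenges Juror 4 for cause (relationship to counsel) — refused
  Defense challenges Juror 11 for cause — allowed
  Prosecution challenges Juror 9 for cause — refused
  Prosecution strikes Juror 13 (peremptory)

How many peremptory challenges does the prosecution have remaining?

3

Prosecution allotment: 7.
Prosecution peremptories used: #16, #23, #5, #13 — 4 (for-cause on #19, #25, #25, #4, #4, #9 don't count).
Remaining: 7 − 4 = 3.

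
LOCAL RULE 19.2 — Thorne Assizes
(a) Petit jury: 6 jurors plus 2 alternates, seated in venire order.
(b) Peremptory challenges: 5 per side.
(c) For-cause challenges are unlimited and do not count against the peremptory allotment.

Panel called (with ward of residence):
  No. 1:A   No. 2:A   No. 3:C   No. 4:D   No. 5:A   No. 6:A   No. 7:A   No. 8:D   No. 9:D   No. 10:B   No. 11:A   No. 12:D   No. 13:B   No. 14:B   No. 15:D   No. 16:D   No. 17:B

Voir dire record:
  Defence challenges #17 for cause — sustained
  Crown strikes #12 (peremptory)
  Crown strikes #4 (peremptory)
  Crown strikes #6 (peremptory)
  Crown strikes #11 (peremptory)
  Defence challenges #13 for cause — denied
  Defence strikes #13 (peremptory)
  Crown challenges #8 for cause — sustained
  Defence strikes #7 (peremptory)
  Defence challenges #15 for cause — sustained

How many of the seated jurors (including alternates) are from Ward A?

Removed: #4, #6, #7, #8, #11, #12, #13, #15, #17.
Seated (8 incl. alternates): #1, #2, #3, #5, #9, #10, #14, #16.
Of those, in Ward A: #1, #2, #5 → 3.

3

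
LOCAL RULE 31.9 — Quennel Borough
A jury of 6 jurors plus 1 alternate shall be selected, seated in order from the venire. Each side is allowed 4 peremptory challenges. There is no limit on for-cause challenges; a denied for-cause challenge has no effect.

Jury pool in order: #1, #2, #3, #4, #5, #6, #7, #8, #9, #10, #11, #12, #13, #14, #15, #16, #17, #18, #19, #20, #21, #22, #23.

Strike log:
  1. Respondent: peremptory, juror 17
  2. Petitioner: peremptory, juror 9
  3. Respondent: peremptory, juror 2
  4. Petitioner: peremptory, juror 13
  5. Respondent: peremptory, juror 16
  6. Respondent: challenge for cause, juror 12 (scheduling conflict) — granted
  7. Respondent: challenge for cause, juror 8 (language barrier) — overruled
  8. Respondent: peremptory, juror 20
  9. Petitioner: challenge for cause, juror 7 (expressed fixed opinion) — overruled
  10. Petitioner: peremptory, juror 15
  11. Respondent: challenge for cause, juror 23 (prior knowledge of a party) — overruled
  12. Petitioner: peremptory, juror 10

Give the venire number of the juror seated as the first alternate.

8

Removed: #2, #9, #10, #12, #13, #15, #16, #17, #20. (#7, #8, #23 stay — for-cause denied.)
Seating in order: seats 1–6 → #1, #3, #4, #5, #6, #7; alternates → #8.
So alternate 1 is #8.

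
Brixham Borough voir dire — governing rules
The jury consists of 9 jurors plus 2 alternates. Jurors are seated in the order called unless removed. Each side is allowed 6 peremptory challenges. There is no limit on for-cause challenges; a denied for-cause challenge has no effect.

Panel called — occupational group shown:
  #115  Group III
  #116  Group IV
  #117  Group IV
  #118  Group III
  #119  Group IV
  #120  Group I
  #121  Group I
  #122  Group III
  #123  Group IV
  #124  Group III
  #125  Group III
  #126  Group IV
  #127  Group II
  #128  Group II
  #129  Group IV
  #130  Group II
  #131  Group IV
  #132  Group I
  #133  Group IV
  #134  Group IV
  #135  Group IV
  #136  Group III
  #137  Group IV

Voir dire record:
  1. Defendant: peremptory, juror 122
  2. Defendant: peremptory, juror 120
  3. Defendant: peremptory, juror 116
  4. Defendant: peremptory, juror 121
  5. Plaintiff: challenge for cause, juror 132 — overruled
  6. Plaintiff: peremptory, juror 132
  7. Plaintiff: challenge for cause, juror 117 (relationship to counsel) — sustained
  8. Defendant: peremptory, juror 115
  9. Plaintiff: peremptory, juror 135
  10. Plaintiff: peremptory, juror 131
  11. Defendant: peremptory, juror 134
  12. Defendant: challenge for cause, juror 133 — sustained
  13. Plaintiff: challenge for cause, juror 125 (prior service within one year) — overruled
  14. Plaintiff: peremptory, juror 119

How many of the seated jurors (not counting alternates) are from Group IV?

3

Removed: #115, #116, #117, #119, #120, #121, #122, #131, #132, #133, #134, #135.
Seated jurors 1–9: #118, #123, #124, #125, #126, #127, #128, #129, #130 (alternates #136, #137 not counted).
Of those, in Group IV: #123, #126, #129 → 3.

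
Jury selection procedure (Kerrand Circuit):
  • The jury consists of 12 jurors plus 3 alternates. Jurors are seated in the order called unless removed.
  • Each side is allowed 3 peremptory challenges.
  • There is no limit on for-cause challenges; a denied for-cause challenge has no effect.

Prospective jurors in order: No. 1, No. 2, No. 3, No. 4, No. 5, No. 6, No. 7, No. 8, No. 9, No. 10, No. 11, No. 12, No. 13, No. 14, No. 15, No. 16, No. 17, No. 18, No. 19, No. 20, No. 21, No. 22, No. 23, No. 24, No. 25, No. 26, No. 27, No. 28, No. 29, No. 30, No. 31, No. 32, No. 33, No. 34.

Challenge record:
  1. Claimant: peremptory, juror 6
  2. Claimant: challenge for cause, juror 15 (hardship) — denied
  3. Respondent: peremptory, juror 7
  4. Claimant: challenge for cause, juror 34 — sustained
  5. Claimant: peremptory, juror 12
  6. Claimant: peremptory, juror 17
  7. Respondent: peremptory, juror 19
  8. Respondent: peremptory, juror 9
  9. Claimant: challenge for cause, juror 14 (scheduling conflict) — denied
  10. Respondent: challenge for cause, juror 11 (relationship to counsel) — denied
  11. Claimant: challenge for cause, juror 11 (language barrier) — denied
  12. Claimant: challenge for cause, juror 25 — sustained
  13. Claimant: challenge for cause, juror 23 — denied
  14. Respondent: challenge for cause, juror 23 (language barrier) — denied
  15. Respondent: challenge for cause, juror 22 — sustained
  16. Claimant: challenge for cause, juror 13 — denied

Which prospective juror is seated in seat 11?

Removed: #6, #7, #9, #12, #17, #19, #22, #25, #34. (#11, #13, #14, #15, #23 stay — for-cause denied.)
Seating in order: seats 1–12 → #1, #2, #3, #4, #5, #8, #10, #11, #13, #14, #15, #16; alternates → #18, #20, #21.
So seat 11 is #15.

15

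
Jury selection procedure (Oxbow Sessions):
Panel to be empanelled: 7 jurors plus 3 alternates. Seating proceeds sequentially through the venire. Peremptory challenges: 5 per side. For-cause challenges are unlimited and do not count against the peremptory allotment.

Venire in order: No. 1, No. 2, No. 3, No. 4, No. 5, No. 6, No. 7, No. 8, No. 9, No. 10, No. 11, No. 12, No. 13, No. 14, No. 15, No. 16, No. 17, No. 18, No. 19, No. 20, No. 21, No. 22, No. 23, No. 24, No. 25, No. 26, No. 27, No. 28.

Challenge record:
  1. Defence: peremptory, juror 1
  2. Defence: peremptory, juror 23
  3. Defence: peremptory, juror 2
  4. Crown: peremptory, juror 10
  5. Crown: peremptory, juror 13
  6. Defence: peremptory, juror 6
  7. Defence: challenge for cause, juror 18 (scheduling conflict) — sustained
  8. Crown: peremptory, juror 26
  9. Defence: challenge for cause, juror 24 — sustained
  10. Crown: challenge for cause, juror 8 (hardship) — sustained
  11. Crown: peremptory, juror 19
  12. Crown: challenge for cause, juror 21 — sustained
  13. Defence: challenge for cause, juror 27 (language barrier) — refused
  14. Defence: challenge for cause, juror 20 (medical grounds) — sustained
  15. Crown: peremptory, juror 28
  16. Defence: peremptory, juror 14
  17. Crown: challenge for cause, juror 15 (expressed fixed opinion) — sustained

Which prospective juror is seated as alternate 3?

Removed: #1, #2, #6, #8, #10, #13, #14, #15, #18, #19, #20, #21, #23, #24, #26, #28. (#27 stays — for-cause denied.)
Filling seats in venire order through position 10: #3, #4, #5, #7, #9, #11, #12, #16, #17, #22.
So alternate 3 is #22.

22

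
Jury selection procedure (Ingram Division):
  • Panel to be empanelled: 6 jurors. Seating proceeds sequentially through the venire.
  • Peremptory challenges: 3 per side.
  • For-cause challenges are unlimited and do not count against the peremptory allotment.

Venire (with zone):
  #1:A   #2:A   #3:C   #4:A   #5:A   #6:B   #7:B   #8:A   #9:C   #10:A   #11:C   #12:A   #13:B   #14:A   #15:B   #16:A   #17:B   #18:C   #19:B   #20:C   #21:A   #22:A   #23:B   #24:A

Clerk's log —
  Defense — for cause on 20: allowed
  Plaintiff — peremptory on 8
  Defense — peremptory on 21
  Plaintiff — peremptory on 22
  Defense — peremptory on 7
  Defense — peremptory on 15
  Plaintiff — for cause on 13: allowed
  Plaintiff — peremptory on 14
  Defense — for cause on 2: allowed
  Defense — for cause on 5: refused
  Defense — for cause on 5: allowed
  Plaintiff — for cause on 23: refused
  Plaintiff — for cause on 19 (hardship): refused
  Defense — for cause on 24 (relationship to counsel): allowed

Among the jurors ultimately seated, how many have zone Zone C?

Removed: #2, #5, #7, #8, #13, #14, #15, #20, #21, #22, #24.
Seated jurors 1–6: #1, #3, #4, #6, #9, #10.
Of those, in Zone C: #3, #9 → 2.

2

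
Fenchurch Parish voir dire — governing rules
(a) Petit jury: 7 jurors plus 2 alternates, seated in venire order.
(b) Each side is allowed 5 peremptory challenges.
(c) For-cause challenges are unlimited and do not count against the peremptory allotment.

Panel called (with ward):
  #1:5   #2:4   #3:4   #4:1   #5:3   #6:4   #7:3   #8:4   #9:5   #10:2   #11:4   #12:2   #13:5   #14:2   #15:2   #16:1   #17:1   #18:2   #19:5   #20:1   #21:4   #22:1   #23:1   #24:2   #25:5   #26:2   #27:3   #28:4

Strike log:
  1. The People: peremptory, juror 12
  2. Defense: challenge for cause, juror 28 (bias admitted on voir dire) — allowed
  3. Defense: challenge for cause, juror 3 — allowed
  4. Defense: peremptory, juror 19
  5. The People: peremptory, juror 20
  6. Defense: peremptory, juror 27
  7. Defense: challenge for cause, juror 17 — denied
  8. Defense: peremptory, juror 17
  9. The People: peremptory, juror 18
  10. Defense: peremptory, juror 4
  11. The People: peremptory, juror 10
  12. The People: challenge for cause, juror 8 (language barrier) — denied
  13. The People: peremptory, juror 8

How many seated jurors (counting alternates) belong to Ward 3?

2

Removed: #3, #4, #8, #10, #12, #17, #18, #19, #20, #27, #28.
Seated (9 incl. alternates): #1, #2, #5, #6, #7, #9, #11, #13, #14.
Of those, in Ward 3: #5, #7 → 2.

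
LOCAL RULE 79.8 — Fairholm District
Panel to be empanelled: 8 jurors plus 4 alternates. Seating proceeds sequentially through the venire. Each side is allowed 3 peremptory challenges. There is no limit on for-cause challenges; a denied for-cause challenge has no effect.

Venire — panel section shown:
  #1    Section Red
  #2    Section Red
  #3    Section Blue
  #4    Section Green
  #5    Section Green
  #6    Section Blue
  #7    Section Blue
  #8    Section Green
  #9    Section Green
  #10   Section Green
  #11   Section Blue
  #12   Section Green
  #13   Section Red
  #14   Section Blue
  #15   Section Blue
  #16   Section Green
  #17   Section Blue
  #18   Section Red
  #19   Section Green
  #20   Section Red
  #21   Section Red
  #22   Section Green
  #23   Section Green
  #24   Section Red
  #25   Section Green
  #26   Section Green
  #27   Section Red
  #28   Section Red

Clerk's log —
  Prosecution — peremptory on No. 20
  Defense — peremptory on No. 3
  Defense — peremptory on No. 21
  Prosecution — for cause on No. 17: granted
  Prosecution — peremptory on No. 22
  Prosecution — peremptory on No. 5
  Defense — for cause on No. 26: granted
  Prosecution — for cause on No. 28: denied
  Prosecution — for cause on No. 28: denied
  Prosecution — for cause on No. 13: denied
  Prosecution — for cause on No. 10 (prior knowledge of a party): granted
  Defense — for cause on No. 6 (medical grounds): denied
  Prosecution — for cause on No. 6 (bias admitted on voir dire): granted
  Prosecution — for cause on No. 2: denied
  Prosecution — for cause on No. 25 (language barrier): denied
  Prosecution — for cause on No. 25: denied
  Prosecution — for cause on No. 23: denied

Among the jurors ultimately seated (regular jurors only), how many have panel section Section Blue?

2

Removed: #3, #5, #6, #10, #17, #20, #21, #22, #26.
Seated jurors 1–8: #1, #2, #4, #7, #8, #9, #11, #12 (alternates #13, #14, #15, #16 not counted).
Of those, in Section Blue: #7, #11 → 2.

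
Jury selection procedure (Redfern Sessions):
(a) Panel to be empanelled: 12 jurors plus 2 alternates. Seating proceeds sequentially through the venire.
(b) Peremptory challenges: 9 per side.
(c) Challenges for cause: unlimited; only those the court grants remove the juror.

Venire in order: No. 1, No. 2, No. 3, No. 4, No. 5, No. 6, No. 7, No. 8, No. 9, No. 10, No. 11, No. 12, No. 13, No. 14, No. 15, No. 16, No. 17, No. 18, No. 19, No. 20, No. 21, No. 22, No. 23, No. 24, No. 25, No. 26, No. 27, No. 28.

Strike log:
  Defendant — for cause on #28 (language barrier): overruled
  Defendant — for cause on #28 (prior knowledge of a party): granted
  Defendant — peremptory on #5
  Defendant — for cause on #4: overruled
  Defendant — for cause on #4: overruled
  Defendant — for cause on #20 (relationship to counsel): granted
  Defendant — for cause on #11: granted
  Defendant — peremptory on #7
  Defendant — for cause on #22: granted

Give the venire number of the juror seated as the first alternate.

Removed: #5, #7, #11, #20, #22, #28. (#4 stays — for-cause denied.)
Seating in order: seats 1–12 → #1, #2, #3, #4, #6, #8, #9, #10, #12, #13, #14, #15; alternates → #16, #17.
So alternate 1 is #16.

16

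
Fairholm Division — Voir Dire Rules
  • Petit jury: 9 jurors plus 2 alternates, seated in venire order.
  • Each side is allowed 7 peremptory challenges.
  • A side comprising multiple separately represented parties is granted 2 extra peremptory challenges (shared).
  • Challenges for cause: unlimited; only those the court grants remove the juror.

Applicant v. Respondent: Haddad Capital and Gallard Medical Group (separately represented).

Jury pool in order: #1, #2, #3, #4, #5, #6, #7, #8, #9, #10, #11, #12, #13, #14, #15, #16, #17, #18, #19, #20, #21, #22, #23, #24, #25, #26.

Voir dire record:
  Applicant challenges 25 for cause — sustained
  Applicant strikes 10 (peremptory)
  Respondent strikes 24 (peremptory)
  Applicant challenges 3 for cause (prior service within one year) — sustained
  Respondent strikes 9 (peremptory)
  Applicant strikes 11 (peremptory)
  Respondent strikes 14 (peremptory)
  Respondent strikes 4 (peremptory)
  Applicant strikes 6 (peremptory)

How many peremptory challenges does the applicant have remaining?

4

Applicant allotment: 7.
Applicant peremptories used: #10, #11, #6 — 3 (for-cause on #25, #3 don't count).
Remaining: 7 − 3 = 4.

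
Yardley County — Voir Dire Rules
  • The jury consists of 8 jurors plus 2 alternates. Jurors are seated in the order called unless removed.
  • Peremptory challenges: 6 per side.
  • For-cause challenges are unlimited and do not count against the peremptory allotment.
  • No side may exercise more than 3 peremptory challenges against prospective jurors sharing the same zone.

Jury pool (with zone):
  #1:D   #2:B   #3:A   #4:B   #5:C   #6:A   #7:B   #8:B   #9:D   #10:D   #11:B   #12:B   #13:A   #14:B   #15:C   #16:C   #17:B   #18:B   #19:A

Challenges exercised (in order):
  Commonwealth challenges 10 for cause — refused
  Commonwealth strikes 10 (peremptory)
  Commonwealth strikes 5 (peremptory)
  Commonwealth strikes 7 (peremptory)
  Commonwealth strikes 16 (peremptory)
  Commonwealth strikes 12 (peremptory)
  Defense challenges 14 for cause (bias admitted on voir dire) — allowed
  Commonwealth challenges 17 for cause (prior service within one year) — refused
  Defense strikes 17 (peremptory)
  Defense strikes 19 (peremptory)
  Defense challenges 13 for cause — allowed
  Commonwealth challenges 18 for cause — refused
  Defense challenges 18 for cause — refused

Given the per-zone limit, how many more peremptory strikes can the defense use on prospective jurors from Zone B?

2

Defense peremptories so far: #17, #19 — 2 of 6 used, 4 left overall.
Against Zone B: #17 — 1 used; per-zone cap 3 leaves 2.
Binding limit: min(4, 2) = 2.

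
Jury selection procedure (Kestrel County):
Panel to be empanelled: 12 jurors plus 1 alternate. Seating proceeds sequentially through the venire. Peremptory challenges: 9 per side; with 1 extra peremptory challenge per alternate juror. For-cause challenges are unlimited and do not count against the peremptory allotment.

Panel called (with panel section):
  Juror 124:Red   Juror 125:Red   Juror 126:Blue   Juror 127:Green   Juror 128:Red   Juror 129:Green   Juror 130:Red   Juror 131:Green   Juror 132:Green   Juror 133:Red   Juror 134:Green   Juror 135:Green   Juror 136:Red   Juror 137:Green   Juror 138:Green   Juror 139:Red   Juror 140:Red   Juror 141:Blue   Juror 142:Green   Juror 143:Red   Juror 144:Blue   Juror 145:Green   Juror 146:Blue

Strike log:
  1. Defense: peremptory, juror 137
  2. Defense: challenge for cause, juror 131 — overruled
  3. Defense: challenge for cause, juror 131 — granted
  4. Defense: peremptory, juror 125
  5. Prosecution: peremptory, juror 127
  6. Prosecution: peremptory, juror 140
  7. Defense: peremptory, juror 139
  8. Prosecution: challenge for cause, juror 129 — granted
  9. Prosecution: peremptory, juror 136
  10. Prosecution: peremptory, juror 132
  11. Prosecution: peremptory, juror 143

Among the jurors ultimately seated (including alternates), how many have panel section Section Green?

Removed: #125, #127, #129, #131, #132, #136, #137, #139, #140, #143.
Seated (13 incl. alternates): #124, #126, #128, #130, #133, #134, #135, #138, #141, #142, #144, #145, #146.
Of those, in Section Green: #134, #135, #138, #142, #145 → 5.

5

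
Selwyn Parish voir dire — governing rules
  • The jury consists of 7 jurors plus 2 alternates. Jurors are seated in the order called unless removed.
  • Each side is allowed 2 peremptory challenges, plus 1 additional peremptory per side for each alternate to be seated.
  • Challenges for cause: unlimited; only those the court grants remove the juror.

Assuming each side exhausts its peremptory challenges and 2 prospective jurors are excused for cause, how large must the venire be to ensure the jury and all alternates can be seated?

Seats to fill: 7 + 2 alternates = 9.
Peremptories: 2 + 1×2 = 4 per side × 2 sides = 8.
For-cause removals: 2.
Minimum venire: 9 + 8 + 2 = 19.

19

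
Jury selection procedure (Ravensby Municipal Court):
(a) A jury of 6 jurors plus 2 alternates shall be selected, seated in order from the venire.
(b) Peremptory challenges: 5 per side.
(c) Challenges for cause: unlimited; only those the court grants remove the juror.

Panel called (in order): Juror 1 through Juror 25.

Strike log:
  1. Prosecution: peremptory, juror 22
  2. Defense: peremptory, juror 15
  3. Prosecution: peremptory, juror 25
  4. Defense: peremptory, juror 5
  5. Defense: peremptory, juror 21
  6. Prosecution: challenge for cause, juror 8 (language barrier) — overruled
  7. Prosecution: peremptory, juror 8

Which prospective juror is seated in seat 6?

7

Removed: #5, #8, #15, #21, #22, #25.
Seating in order: seats 1–6 → #1, #2, #3, #4, #6, #7; alternates → #9, #10.
So seat 6 is #7.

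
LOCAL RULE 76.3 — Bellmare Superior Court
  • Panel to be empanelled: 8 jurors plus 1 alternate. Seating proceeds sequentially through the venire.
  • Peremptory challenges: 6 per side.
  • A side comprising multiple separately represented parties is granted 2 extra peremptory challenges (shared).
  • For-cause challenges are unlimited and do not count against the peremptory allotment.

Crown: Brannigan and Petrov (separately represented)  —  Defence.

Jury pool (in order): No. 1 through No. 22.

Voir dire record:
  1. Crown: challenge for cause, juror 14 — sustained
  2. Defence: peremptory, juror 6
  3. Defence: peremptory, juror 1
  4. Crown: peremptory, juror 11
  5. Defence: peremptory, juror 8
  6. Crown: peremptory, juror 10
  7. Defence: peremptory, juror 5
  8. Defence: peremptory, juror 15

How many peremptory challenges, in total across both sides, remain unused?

Crown allotment: 6 base + 2 multi-party = 8. Defence allotment: 6.
Crown peremptories used: #11, #10 — 2 (the for-cause on #14 doesn't count).
Defence peremptories used: #6, #1, #8, #5, #15 — 5.
Remaining: (8 − 2) + (6 − 5) = 7.

7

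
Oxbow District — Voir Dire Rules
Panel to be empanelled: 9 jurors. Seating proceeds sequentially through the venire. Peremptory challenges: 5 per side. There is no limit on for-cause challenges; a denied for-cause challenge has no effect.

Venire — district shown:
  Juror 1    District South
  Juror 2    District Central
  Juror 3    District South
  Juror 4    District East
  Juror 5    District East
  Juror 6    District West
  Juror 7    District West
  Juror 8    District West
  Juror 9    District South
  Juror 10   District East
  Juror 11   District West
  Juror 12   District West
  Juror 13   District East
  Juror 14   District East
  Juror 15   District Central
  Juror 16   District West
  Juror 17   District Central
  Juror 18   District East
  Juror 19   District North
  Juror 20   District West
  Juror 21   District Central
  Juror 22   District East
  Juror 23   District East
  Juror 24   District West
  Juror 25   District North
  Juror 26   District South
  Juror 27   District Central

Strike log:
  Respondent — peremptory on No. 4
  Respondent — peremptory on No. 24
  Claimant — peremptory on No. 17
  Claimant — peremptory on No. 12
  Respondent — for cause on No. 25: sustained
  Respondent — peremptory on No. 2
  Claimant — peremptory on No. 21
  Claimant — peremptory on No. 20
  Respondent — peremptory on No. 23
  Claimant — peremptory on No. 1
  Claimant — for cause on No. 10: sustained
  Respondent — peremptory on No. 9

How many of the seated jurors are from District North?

Removed: #1, #2, #4, #9, #10, #12, #17, #20, #21, #23, #24, #25.
Seated jurors 1–9: #3, #5, #6, #7, #8, #11, #13, #14, #15.
None of those are in District North → 0.

0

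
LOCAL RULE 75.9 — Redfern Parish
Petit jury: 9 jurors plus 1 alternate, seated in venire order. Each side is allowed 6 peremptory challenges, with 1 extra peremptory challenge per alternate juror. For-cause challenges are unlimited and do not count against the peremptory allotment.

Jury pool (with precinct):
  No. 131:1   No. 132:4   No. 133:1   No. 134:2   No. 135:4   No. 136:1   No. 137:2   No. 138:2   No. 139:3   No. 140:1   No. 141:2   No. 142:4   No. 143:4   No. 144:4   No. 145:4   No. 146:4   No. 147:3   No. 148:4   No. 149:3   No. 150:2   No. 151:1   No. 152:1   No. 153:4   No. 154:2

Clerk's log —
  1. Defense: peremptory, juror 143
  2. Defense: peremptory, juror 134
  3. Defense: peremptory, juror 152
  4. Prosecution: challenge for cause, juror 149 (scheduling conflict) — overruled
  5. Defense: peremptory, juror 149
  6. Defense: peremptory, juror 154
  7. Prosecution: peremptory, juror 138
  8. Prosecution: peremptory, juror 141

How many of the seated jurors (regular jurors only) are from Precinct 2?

1

Removed: #134, #138, #141, #143, #149, #152, #154.
Seated jurors 1–9: #131, #132, #133, #135, #136, #137, #139, #140, #142 (alternates #144 not counted).
Of those, in Precinct 2: #137 → 1.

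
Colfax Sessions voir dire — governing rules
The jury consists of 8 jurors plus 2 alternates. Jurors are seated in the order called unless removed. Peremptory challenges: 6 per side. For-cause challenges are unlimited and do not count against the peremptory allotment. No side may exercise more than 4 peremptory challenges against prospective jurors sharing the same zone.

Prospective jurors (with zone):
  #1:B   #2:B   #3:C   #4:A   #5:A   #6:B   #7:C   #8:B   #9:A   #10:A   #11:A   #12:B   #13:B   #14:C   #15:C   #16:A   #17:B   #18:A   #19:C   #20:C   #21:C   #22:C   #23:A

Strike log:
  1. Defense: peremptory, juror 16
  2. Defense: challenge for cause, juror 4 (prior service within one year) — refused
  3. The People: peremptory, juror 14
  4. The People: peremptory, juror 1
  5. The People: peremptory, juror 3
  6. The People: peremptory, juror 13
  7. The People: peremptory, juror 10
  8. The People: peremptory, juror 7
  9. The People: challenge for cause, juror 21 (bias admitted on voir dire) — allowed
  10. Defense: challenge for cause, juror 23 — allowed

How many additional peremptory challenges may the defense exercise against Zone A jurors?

Defense peremptories so far: #16 — 1 of 6 used, 5 left overall.
Against Zone A: #16 — 1 used; per-zone cap 4 leaves 3.
Binding limit: min(5, 3) = 3.

3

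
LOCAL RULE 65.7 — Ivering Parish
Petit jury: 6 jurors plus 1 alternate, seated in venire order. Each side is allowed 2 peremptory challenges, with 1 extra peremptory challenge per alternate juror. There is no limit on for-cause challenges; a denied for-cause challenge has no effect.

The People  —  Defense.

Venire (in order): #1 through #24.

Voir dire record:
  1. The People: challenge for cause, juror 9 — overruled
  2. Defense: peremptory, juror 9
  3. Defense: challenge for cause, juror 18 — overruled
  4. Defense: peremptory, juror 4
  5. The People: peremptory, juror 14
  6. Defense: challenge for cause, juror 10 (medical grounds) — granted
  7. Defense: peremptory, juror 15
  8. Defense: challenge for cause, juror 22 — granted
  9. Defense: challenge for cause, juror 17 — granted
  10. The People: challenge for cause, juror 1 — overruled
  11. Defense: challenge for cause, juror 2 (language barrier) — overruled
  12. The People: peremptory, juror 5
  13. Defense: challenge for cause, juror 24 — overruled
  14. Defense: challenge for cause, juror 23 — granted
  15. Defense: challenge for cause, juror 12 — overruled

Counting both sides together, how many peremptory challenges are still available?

The People allotment: 2 base + 1 × 1 alternate = 3. Defense allotment: 2 base + 1 × 1 alternate = 3.
The People peremptories used: #14, #5 — 2 (for-cause on #9, #1 don't count).
Defense peremptories used: #9, #4, #15 — 3 (for-cause on #18, #10, #22, #17, #2, #24, #23, #12 don't count).
Remaining: (3 − 2) + (3 − 3) = 1.

1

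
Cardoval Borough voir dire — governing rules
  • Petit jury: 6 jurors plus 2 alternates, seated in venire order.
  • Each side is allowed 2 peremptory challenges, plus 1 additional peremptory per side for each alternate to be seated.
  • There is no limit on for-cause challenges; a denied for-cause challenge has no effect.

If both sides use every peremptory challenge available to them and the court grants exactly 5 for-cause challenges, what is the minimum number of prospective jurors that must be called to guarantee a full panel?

Seats to fill: 6 + 2 alternates = 8.
Peremptories: 2 + 1×2 = 4 per side × 2 sides = 8.
For-cause removals: 5.
Minimum venire: 8 + 8 + 5 = 21.

21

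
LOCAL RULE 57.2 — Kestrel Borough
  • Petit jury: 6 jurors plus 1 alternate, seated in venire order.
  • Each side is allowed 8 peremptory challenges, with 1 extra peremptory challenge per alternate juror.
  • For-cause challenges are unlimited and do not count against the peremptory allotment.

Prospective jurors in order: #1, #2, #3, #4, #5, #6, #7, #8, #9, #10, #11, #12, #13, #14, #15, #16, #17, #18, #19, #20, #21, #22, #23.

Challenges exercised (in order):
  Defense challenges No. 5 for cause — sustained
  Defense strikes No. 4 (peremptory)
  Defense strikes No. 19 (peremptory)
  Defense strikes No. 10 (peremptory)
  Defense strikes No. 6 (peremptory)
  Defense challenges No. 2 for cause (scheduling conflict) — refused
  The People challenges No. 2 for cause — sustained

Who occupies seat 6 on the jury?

Removed: #2, #4, #5, #6, #10, #19.
Seating in order: seats 1–6 → #1, #3, #7, #8, #9, #11; alternates → #12.
So seat 6 is #11.

11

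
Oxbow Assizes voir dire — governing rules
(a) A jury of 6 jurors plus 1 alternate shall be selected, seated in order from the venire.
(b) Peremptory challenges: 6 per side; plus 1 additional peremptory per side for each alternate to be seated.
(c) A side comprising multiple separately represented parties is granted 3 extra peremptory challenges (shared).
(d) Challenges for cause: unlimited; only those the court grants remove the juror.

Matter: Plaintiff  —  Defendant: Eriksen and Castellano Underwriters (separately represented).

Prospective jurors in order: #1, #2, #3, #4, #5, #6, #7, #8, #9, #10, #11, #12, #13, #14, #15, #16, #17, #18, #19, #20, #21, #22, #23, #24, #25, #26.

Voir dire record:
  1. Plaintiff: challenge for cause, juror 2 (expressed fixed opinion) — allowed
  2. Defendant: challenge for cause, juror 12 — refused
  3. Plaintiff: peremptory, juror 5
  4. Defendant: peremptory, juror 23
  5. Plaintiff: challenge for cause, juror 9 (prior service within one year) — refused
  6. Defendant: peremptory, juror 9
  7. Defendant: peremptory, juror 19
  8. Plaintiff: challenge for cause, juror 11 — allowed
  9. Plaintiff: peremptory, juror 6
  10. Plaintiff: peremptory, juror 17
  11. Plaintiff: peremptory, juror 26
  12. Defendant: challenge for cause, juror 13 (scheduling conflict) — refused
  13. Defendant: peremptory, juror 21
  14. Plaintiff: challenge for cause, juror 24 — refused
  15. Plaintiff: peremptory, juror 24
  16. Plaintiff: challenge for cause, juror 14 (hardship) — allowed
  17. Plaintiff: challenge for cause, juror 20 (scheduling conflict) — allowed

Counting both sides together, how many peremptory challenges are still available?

8

Plaintiff allotment: 6 base + 1 × 1 alternate = 7. Defendant allotment: 6 base + 1 × 1 alternate + 3 multi-party = 10.
Plaintiff peremptories used: #5, #6, #17, #26, #24 — 5 (for-cause on #2, #9, #11, #24, #14, #20 don't count).
Defendant peremptories used: #23, #9, #19, #21 — 4 (for-cause on #12, #13 don't count).
Remaining: (7 − 5) + (10 − 4) = 8.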